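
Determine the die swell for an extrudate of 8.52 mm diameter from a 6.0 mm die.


Die swell ratio = D_extrudate / D_die
= 8.52 / 6.0
= 1.42

Die swell = 1.42


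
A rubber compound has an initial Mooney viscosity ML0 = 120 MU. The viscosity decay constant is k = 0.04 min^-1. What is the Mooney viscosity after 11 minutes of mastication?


ML = ML0 * exp(-k * t)
ML = 120 * exp(-0.04 * 11)
ML = 120 * 0.6440
ML = 77.28 MU

77.28 MU


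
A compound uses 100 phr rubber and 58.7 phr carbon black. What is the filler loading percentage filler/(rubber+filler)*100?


Filler % = filler / (rubber + filler) * 100
= 58.7 / (100 + 58.7) * 100
= 58.7 / 158.7 * 100
= 36.99%

36.99%


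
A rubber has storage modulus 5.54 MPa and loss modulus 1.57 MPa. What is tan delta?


tan delta = E'' / E'
= 1.57 / 5.54
= 0.2834

tan delta = 0.2834


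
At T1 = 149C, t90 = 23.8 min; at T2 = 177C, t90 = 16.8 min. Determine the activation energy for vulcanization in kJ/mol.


T1 = 422.15 K, T2 = 450.15 K
1/T1 - 1/T2 = 1.4734e-04
ln(t1/t2) = ln(23.8/16.8) = 0.3483
Ea = 8.314 * 0.3483 / 1.4734e-04 = 19653.4075 J/mol
Ea = 19.65 kJ/mol

19.65 kJ/mol


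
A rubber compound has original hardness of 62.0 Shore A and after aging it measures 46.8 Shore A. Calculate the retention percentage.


Retention = aged / original * 100
= 46.8 / 62.0 * 100
= 75.5%

75.5%


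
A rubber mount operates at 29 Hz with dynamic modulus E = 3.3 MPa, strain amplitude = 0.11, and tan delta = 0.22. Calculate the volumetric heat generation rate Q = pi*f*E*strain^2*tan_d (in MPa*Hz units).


Q = pi * f * E * strain^2 * tan_d
= pi * 29 * 3.3 * 0.11^2 * 0.22
= pi * 29 * 3.3 * 0.0121 * 0.22
= 0.8003

Q = 0.8003


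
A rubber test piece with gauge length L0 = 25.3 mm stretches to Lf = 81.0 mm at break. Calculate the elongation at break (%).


Elongation = (Lf - L0) / L0 * 100
= (81.0 - 25.3) / 25.3 * 100
= 55.7 / 25.3 * 100
= 220.2%

220.2%


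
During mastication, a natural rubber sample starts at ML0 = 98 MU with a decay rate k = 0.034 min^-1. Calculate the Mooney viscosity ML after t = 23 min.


ML = ML0 * exp(-k * t)
ML = 98 * exp(-0.034 * 23)
ML = 98 * 0.4575
ML = 44.83 MU

44.83 MU


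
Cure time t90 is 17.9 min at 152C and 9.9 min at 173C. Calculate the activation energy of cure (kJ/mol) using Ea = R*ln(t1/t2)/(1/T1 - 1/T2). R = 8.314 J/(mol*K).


T1 = 425.15 K, T2 = 446.15 K
1/T1 - 1/T2 = 1.1071e-04
ln(t1/t2) = ln(17.9/9.9) = 0.5923
Ea = 8.314 * 0.5923 / 1.1071e-04 = 44476.4971 J/mol
Ea = 44.48 kJ/mol

44.48 kJ/mol


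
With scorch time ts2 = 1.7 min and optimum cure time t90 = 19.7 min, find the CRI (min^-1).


CRI = 100 / (t90 - ts2)
= 100 / (19.7 - 1.7)
= 100 / 18.0
= 5.56 min^-1

5.56 min^-1


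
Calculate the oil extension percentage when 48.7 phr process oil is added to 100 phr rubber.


Oil % = oil / (100 + oil) * 100
= 48.7 / (100 + 48.7) * 100
= 48.7 / 148.7 * 100
= 32.75%

32.75%


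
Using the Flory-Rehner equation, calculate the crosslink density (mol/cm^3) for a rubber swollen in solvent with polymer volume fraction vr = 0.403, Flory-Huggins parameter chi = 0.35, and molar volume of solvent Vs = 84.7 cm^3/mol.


ln(1 - vr) = ln(1 - 0.403) = -0.5158
Numerator = -((-0.5158) + 0.403 + 0.35 * 0.403^2) = 0.0560
Denominator = 84.7 * (0.403^(1/3) - 0.403/2) = 45.4961
nu = 0.0560 / 45.4961 = 0.0012 mol/cm^3

0.0012 mol/cm^3


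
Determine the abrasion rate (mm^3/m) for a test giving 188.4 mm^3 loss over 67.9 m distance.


Rate = volume_loss / distance
= 188.4 / 67.9
= 2.775 mm^3/m

2.775 mm^3/m


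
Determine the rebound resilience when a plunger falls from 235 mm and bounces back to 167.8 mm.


Resilience = h_rebound / h_drop * 100
= 167.8 / 235 * 100
= 71.4%

71.4%


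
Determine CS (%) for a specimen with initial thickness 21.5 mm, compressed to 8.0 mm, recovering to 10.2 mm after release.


CS = (t0 - recovered) / (t0 - ts) * 100
= (21.5 - 10.2) / (21.5 - 8.0) * 100
= 11.3 / 13.5 * 100
= 83.7%

83.7%


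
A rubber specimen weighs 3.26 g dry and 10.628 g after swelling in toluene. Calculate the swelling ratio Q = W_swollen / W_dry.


Q = W_swollen / W_dry
Q = 10.628 / 3.26
Q = 3.26

Q = 3.26


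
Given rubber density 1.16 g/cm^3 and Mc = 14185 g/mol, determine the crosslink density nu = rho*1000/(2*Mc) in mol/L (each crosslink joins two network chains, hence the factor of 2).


nu = rho * 1000 / (2 * Mc)
nu = 1.16 * 1000 / (2 * 14185)
nu = 1160.0 / 28370
nu = 0.0409 mol/L

0.0409 mol/L


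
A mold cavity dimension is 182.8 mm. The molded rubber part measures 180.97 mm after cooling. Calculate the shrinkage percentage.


Shrinkage = (mold - part) / mold * 100
= (182.8 - 180.97) / 182.8 * 100
= 1.83 / 182.8 * 100
= 1.0%

1.0%


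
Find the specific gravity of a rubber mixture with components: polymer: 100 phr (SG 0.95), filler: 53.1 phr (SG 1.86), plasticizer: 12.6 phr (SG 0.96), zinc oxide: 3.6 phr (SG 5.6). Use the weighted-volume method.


Sum of weights = 169.3
Volume contributions:
  polymer: 100/0.95 = 105.2632
  filler: 53.1/1.86 = 28.5484
  plasticizer: 12.6/0.96 = 13.1250
  zinc oxide: 3.6/5.6 = 0.6429
Sum of volumes = 147.5794
SG = 169.3 / 147.5794 = 1.147

SG = 1.147


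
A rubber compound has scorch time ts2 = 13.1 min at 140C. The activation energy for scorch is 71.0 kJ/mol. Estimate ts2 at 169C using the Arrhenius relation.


Convert temperatures: T1 = 140 + 273.15 = 413.15 K, T2 = 169 + 273.15 = 442.15 K
ts2_new = 13.1 * exp(71000 / 8.314 * (1/442.15 - 1/413.15))
1/T2 - 1/T1 = -1.5875e-04
ts2_new = 3.38 min

3.38 min


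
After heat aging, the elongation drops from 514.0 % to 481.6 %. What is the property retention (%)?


Retention = aged / original * 100
= 481.6 / 514.0 * 100
= 93.7%

93.7%


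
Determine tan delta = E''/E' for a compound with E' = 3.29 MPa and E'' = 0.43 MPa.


tan delta = E'' / E'
= 0.43 / 3.29
= 0.1307

tan delta = 0.1307


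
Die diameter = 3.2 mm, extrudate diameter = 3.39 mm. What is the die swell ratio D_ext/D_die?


Die swell ratio = D_extrudate / D_die
= 3.39 / 3.2
= 1.059

Die swell = 1.059


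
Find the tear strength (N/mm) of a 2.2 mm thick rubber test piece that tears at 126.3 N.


Tear strength = force / thickness
= 126.3 / 2.2
= 57.41 N/mm

57.41 N/mm


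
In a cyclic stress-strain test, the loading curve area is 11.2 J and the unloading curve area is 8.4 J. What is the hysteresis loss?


Hysteresis loss = loading - unloading
= 11.2 - 8.4
= 2.8 J

2.8 J


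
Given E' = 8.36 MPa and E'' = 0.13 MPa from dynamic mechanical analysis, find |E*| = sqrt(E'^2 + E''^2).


|E*| = sqrt(E'^2 + E''^2)
= sqrt(8.36^2 + 0.13^2)
= sqrt(69.8896 + 0.0169)
= 8.361 MPa

8.361 MPa


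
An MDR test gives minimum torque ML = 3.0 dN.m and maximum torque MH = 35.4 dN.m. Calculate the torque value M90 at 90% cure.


M90 = ML + 0.9 * (MH - ML)
M90 = 3.0 + 0.9 * (35.4 - 3.0)
M90 = 3.0 + 0.9 * 32.4
M90 = 32.16 dN.m

32.16 dN.m


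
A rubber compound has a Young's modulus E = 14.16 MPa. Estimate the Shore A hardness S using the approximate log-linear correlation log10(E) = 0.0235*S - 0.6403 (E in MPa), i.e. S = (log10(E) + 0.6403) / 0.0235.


log10(E) = 0.0235*S - 0.6403  =>  S = (log10(E) + 0.6403) / 0.0235
log10(14.16) = 1.151063
S = (1.151063 + 0.6403) / 0.0235 = 1.791363 / 0.0235
S = 76.2

Shore A = 76.2


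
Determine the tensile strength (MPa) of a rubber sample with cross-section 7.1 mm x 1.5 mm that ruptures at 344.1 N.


Area = width * thickness = 7.1 * 1.5 = 10.65 mm^2
TS = force / area = 344.1 / 10.65 = 32.31 MPa

32.31 MPa


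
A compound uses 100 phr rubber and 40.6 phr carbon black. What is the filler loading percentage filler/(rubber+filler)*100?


Filler % = filler / (rubber + filler) * 100
= 40.6 / (100 + 40.6) * 100
= 40.6 / 140.6 * 100
= 28.88%

28.88%


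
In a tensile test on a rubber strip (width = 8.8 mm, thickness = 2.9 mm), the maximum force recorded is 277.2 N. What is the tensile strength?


Area = width * thickness = 8.8 * 2.9 = 25.52 mm^2
TS = force / area = 277.2 / 25.52 = 10.86 MPa

10.86 MPa


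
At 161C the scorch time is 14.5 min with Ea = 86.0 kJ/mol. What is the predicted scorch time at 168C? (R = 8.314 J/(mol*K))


Convert temperatures: T1 = 161 + 273.15 = 434.15 K, T2 = 168 + 273.15 = 441.15 K
ts2_new = 14.5 * exp(86000 / 8.314 * (1/441.15 - 1/434.15))
1/T2 - 1/T1 = -3.6549e-05
ts2_new = 9.94 min

9.94 min


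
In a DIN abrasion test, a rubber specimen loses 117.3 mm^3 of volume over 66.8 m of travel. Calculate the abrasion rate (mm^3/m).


Rate = volume_loss / distance
= 117.3 / 66.8
= 1.756 mm^3/m

1.756 mm^3/m


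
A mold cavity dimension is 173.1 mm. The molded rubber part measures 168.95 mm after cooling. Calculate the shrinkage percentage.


Shrinkage = (mold - part) / mold * 100
= (173.1 - 168.95) / 173.1 * 100
= 4.15 / 173.1 * 100
= 2.4%

2.4%


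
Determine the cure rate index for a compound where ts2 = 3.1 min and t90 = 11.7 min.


CRI = 100 / (t90 - ts2)
= 100 / (11.7 - 3.1)
= 100 / 8.6
= 11.63 min^-1

11.63 min^-1


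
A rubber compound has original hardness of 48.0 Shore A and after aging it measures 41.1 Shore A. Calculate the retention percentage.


Retention = aged / original * 100
= 41.1 / 48.0 * 100
= 85.6%

85.6%


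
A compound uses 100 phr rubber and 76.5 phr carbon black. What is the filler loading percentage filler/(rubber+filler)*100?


Filler % = filler / (rubber + filler) * 100
= 76.5 / (100 + 76.5) * 100
= 76.5 / 176.5 * 100
= 43.34%

43.34%


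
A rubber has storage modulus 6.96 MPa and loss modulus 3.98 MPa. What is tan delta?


tan delta = E'' / E'
= 3.98 / 6.96
= 0.5718

tan delta = 0.5718


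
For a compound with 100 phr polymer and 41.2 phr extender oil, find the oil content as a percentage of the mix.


Oil % = oil / (100 + oil) * 100
= 41.2 / (100 + 41.2) * 100
= 41.2 / 141.2 * 100
= 29.18%

29.18%


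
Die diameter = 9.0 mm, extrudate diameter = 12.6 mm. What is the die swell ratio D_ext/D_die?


Die swell ratio = D_extrudate / D_die
= 12.6 / 9.0
= 1.4

Die swell = 1.4


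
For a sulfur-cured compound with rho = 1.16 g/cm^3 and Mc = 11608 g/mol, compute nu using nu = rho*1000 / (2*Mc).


nu = rho * 1000 / (2 * Mc)
nu = 1.16 * 1000 / (2 * 11608)
nu = 1160.0 / 23216
nu = 0.0500 mol/L

0.0500 mol/L


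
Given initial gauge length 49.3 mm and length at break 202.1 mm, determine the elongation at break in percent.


Elongation = (Lf - L0) / L0 * 100
= (202.1 - 49.3) / 49.3 * 100
= 152.8 / 49.3 * 100
= 309.9%

309.9%


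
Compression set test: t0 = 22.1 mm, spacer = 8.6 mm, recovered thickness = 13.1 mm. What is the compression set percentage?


CS = (t0 - recovered) / (t0 - ts) * 100
= (22.1 - 13.1) / (22.1 - 8.6) * 100
= 9.0 / 13.5 * 100
= 66.7%

66.7%


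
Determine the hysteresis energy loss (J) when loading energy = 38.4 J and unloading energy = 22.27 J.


Hysteresis loss = loading - unloading
= 38.4 - 22.27
= 16.13 J

16.13 J


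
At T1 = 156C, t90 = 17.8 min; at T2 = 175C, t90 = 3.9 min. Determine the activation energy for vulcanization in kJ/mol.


T1 = 429.15 K, T2 = 448.15 K
1/T1 - 1/T2 = 9.8792e-05
ln(t1/t2) = ln(17.8/3.9) = 1.5182
Ea = 8.314 * 1.5182 / 9.8792e-05 = 127768.6158 J/mol
Ea = 127.77 kJ/mol

127.77 kJ/mol


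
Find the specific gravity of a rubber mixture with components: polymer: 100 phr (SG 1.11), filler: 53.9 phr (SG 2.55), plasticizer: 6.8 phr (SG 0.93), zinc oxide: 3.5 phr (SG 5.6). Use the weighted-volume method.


Sum of weights = 164.2
Volume contributions:
  polymer: 100/1.11 = 90.0901
  filler: 53.9/2.55 = 21.1373
  plasticizer: 6.8/0.93 = 7.3118
  zinc oxide: 3.5/5.6 = 0.6250
Sum of volumes = 119.1642
SG = 164.2 / 119.1642 = 1.378

SG = 1.378


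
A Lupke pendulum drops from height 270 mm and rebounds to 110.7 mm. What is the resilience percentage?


Resilience = h_rebound / h_drop * 100
= 110.7 / 270 * 100
= 41.0%

41.0%


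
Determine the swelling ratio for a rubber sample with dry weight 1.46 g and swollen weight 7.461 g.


Q = W_swollen / W_dry
Q = 7.461 / 1.46
Q = 5.11

Q = 5.11


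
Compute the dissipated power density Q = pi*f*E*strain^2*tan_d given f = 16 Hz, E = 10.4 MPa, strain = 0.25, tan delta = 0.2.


Q = pi * f * E * strain^2 * tan_d
= pi * 16 * 10.4 * 0.25^2 * 0.2
= pi * 16 * 10.4 * 0.0625 * 0.2
= 6.5345

Q = 6.5345


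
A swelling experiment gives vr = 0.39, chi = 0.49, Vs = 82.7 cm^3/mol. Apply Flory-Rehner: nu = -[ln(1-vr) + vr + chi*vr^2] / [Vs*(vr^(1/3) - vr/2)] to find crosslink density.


ln(1 - vr) = ln(1 - 0.39) = -0.4943
Numerator = -((-0.4943) + 0.39 + 0.49 * 0.39^2) = 0.0298
Denominator = 82.7 * (0.39^(1/3) - 0.39/2) = 44.2953
nu = 0.0298 / 44.2953 = 6.7202e-04 mol/cm^3

6.7202e-04 mol/cm^3


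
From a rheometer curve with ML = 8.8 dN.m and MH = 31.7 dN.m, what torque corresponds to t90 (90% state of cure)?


M90 = ML + 0.9 * (MH - ML)
M90 = 8.8 + 0.9 * (31.7 - 8.8)
M90 = 8.8 + 0.9 * 22.9
M90 = 29.41 dN.m

29.41 dN.m


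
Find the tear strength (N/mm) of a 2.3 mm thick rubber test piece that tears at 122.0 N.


Tear strength = force / thickness
= 122.0 / 2.3
= 53.04 N/mm

53.04 N/mm


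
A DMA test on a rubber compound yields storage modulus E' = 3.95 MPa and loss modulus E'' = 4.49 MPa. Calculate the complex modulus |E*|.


|E*| = sqrt(E'^2 + E''^2)
= sqrt(3.95^2 + 4.49^2)
= sqrt(15.6025 + 20.1601)
= 5.98 MPa

5.98 MPa


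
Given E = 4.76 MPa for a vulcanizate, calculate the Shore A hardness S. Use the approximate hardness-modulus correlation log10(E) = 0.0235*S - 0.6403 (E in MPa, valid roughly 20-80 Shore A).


log10(E) = 0.0235*S - 0.6403  =>  S = (log10(E) + 0.6403) / 0.0235
log10(4.76) = 0.677607
S = (0.677607 + 0.6403) / 0.0235 = 1.317907 / 0.0235
S = 56.1

Shore A = 56.1


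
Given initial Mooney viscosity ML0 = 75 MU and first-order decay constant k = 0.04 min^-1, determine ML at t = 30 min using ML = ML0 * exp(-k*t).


ML = ML0 * exp(-k * t)
ML = 75 * exp(-0.04 * 30)
ML = 75 * 0.3012
ML = 22.59 MU

22.59 MU


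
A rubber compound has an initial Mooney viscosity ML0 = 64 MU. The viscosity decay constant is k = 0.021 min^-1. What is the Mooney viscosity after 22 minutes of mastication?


ML = ML0 * exp(-k * t)
ML = 64 * exp(-0.021 * 22)
ML = 64 * 0.6300
ML = 40.32 MU

40.32 MU


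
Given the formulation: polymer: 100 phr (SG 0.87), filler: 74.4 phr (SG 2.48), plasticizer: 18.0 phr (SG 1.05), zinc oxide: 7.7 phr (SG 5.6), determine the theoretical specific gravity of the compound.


Sum of weights = 200.1
Volume contributions:
  polymer: 100/0.87 = 114.9425
  filler: 74.4/2.48 = 30.0000
  plasticizer: 18.0/1.05 = 17.1429
  zinc oxide: 7.7/5.6 = 1.3750
Sum of volumes = 163.4604
SG = 200.1 / 163.4604 = 1.224

SG = 1.224


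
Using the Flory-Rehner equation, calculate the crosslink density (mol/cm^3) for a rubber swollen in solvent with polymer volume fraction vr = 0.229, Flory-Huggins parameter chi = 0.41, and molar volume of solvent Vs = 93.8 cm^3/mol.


ln(1 - vr) = ln(1 - 0.229) = -0.2601
Numerator = -((-0.2601) + 0.229 + 0.41 * 0.229^2) = 0.0096
Denominator = 93.8 * (0.229^(1/3) - 0.229/2) = 46.6471
nu = 0.0096 / 46.6471 = 2.0507e-04 mol/cm^3

2.0507e-04 mol/cm^3


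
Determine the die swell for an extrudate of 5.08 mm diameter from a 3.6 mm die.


Die swell ratio = D_extrudate / D_die
= 5.08 / 3.6
= 1.411

Die swell = 1.411


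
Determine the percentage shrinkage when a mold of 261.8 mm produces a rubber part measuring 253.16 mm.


Shrinkage = (mold - part) / mold * 100
= (261.8 - 253.16) / 261.8 * 100
= 8.64 / 261.8 * 100
= 3.3%

3.3%


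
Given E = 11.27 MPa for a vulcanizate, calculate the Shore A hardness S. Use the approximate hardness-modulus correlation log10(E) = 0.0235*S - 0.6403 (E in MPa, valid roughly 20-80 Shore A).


log10(E) = 0.0235*S - 0.6403  =>  S = (log10(E) + 0.6403) / 0.0235
log10(11.27) = 1.051924
S = (1.051924 + 0.6403) / 0.0235 = 1.692224 / 0.0235
S = 72.0

Shore A = 72.0


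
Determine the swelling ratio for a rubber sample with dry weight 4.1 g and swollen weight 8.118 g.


Q = W_swollen / W_dry
Q = 8.118 / 4.1
Q = 1.98

Q = 1.98


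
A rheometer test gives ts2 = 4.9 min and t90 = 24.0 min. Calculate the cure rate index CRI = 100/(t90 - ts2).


CRI = 100 / (t90 - ts2)
= 100 / (24.0 - 4.9)
= 100 / 19.1
= 5.24 min^-1

5.24 min^-1


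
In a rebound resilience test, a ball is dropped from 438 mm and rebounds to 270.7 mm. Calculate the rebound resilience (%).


Resilience = h_rebound / h_drop * 100
= 270.7 / 438 * 100
= 61.8%

61.8%


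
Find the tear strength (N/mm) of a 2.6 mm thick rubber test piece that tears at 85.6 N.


Tear strength = force / thickness
= 85.6 / 2.6
= 32.92 N/mm

32.92 N/mm


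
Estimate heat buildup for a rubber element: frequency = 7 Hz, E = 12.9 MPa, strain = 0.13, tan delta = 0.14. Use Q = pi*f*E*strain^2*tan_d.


Q = pi * f * E * strain^2 * tan_d
= pi * 7 * 12.9 * 0.13^2 * 0.14
= pi * 7 * 12.9 * 0.0169 * 0.14
= 0.6712

Q = 0.6712


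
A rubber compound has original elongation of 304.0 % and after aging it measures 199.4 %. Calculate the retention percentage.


Retention = aged / original * 100
= 199.4 / 304.0 * 100
= 65.6%

65.6%


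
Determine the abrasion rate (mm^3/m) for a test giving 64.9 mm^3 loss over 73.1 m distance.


Rate = volume_loss / distance
= 64.9 / 73.1
= 0.888 mm^3/m

0.888 mm^3/m


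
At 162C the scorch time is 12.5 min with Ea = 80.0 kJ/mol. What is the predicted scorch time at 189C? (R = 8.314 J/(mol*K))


Convert temperatures: T1 = 162 + 273.15 = 435.15 K, T2 = 189 + 273.15 = 462.15 K
ts2_new = 12.5 * exp(80000 / 8.314 * (1/462.15 - 1/435.15))
1/T2 - 1/T1 = -1.3426e-04
ts2_new = 3.43 min

3.43 min


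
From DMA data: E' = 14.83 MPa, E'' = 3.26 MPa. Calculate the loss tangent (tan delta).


tan delta = E'' / E'
= 3.26 / 14.83
= 0.2198

tan delta = 0.2198


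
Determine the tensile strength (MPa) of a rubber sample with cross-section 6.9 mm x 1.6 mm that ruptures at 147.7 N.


Area = width * thickness = 6.9 * 1.6 = 11.04 mm^2
TS = force / area = 147.7 / 11.04 = 13.38 MPa

13.38 MPa


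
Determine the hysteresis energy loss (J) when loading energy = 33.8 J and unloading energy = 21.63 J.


Hysteresis loss = loading - unloading
= 33.8 - 21.63
= 12.17 J

12.17 J


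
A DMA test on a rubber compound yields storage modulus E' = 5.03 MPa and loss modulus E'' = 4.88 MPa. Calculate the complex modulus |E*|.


|E*| = sqrt(E'^2 + E''^2)
= sqrt(5.03^2 + 4.88^2)
= sqrt(25.3009 + 23.8144)
= 7.008 MPa

7.008 MPa


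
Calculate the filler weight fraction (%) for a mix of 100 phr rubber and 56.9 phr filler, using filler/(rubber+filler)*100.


Filler % = filler / (rubber + filler) * 100
= 56.9 / (100 + 56.9) * 100
= 56.9 / 156.9 * 100
= 36.27%

36.27%


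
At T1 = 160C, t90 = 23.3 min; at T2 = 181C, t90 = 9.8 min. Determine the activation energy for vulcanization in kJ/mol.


T1 = 433.15 K, T2 = 454.15 K
1/T1 - 1/T2 = 1.0675e-04
ln(t1/t2) = ln(23.3/9.8) = 0.8661
Ea = 8.314 * 0.8661 / 1.0675e-04 = 67449.9833 J/mol
Ea = 67.45 kJ/mol

67.45 kJ/mol


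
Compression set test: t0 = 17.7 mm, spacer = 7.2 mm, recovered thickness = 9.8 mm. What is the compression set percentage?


CS = (t0 - recovered) / (t0 - ts) * 100
= (17.7 - 9.8) / (17.7 - 7.2) * 100
= 7.9 / 10.5 * 100
= 75.2%

75.2%


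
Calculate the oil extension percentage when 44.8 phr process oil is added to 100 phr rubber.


Oil % = oil / (100 + oil) * 100
= 44.8 / (100 + 44.8) * 100
= 44.8 / 144.8 * 100
= 30.94%

30.94%


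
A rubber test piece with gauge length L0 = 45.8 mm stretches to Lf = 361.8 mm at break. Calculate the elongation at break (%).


Elongation = (Lf - L0) / L0 * 100
= (361.8 - 45.8) / 45.8 * 100
= 316.0 / 45.8 * 100
= 690.0%

690.0%


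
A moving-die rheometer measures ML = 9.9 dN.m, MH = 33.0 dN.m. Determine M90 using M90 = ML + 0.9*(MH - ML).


M90 = ML + 0.9 * (MH - ML)
M90 = 9.9 + 0.9 * (33.0 - 9.9)
M90 = 9.9 + 0.9 * 23.1
M90 = 30.69 dN.m

30.69 dN.m


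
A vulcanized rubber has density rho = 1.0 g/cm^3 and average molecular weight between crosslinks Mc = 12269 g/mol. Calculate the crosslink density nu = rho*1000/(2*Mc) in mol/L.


nu = rho * 1000 / (2 * Mc)
nu = 1.0 * 1000 / (2 * 12269)
nu = 1000.0 / 24538
nu = 0.0408 mol/L

0.0408 mol/L


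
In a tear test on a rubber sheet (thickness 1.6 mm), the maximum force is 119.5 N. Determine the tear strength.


Tear strength = force / thickness
= 119.5 / 1.6
= 74.69 N/mm

74.69 N/mm


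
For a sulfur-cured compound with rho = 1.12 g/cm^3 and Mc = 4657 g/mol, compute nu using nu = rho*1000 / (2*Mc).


nu = rho * 1000 / (2 * Mc)
nu = 1.12 * 1000 / (2 * 4657)
nu = 1120.0 / 9314
nu = 0.1202 mol/L

0.1202 mol/L


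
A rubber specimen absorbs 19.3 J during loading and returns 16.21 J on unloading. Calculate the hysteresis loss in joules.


Hysteresis loss = loading - unloading
= 19.3 - 16.21
= 3.09 J

3.09 J


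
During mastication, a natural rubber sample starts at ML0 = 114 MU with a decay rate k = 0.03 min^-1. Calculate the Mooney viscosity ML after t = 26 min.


ML = ML0 * exp(-k * t)
ML = 114 * exp(-0.03 * 26)
ML = 114 * 0.4584
ML = 52.26 MU

52.26 MU


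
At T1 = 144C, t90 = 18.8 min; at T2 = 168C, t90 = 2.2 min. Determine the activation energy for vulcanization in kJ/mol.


T1 = 417.15 K, T2 = 441.15 K
1/T1 - 1/T2 = 1.3042e-04
ln(t1/t2) = ln(18.8/2.2) = 2.1454
Ea = 8.314 * 2.1454 / 1.3042e-04 = 136768.3120 J/mol
Ea = 136.77 kJ/mol

136.77 kJ/mol


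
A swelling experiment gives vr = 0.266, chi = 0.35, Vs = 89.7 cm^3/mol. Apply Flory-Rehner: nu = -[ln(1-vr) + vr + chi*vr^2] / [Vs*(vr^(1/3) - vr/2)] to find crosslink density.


ln(1 - vr) = ln(1 - 0.266) = -0.3092
Numerator = -((-0.3092) + 0.266 + 0.35 * 0.266^2) = 0.0185
Denominator = 89.7 * (0.266^(1/3) - 0.266/2) = 45.7580
nu = 0.0185 / 45.7580 = 4.0390e-04 mol/cm^3

4.0390e-04 mol/cm^3


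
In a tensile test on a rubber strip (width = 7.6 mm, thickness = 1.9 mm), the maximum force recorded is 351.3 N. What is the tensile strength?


Area = width * thickness = 7.6 * 1.9 = 14.44 mm^2
TS = force / area = 351.3 / 14.44 = 24.33 MPa

24.33 MPa


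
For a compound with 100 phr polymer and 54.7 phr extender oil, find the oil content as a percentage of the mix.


Oil % = oil / (100 + oil) * 100
= 54.7 / (100 + 54.7) * 100
= 54.7 / 154.7 * 100
= 35.36%

35.36%


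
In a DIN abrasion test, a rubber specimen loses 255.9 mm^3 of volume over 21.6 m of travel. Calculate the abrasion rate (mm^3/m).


Rate = volume_loss / distance
= 255.9 / 21.6
= 11.847 mm^3/m

11.847 mm^3/m


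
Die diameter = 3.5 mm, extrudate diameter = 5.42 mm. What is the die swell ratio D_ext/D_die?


Die swell ratio = D_extrudate / D_die
= 5.42 / 3.5
= 1.549

Die swell = 1.549


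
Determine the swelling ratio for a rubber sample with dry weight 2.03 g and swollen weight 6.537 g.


Q = W_swollen / W_dry
Q = 6.537 / 2.03
Q = 3.22

Q = 3.22


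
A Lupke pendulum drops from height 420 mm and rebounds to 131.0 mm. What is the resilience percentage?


Resilience = h_rebound / h_drop * 100
= 131.0 / 420 * 100
= 31.2%

31.2%


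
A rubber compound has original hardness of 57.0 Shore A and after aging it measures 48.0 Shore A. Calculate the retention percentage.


Retention = aged / original * 100
= 48.0 / 57.0 * 100
= 84.2%

84.2%


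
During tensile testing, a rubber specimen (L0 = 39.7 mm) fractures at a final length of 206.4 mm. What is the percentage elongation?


Elongation = (Lf - L0) / L0 * 100
= (206.4 - 39.7) / 39.7 * 100
= 166.7 / 39.7 * 100
= 419.9%

419.9%


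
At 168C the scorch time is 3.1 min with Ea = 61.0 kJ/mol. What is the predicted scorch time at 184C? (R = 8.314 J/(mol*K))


Convert temperatures: T1 = 168 + 273.15 = 441.15 K, T2 = 184 + 273.15 = 457.15 K
ts2_new = 3.1 * exp(61000 / 8.314 * (1/457.15 - 1/441.15))
1/T2 - 1/T1 = -7.9337e-05
ts2_new = 1.73 min

1.73 min


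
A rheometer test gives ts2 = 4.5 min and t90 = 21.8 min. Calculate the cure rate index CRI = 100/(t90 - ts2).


CRI = 100 / (t90 - ts2)
= 100 / (21.8 - 4.5)
= 100 / 17.3
= 5.78 min^-1

5.78 min^-1


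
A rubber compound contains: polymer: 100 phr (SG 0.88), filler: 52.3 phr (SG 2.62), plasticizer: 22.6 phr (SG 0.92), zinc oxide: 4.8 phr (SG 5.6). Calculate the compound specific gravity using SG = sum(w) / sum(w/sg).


Sum of weights = 179.7
Volume contributions:
  polymer: 100/0.88 = 113.6364
  filler: 52.3/2.62 = 19.9618
  plasticizer: 22.6/0.92 = 24.5652
  zinc oxide: 4.8/5.6 = 0.8571
Sum of volumes = 159.0206
SG = 179.7 / 159.0206 = 1.13

SG = 1.13


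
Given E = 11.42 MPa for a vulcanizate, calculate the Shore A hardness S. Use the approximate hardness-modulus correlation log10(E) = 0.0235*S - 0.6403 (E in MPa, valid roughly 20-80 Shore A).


log10(E) = 0.0235*S - 0.6403  =>  S = (log10(E) + 0.6403) / 0.0235
log10(11.42) = 1.057666
S = (1.057666 + 0.6403) / 0.0235 = 1.697966 / 0.0235
S = 72.3

Shore A = 72.3


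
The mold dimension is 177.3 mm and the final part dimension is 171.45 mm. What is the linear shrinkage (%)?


Shrinkage = (mold - part) / mold * 100
= (177.3 - 171.45) / 177.3 * 100
= 5.85 / 177.3 * 100
= 3.3%

3.3%


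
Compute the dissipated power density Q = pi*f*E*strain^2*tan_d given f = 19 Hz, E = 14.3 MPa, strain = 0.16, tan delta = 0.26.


Q = pi * f * E * strain^2 * tan_d
= pi * 19 * 14.3 * 0.16^2 * 0.26
= pi * 19 * 14.3 * 0.0256 * 0.26
= 5.6814

Q = 5.6814


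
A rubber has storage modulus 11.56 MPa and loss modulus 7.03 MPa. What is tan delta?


tan delta = E'' / E'
= 7.03 / 11.56
= 0.6081

tan delta = 0.6081


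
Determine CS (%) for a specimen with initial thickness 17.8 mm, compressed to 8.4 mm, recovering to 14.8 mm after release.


CS = (t0 - recovered) / (t0 - ts) * 100
= (17.8 - 14.8) / (17.8 - 8.4) * 100
= 3.0 / 9.4 * 100
= 31.9%

31.9%


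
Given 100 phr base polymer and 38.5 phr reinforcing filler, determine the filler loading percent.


Filler % = filler / (rubber + filler) * 100
= 38.5 / (100 + 38.5) * 100
= 38.5 / 138.5 * 100
= 27.8%

27.8%


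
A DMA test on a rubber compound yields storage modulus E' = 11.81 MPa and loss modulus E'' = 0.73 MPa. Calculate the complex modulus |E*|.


|E*| = sqrt(E'^2 + E''^2)
= sqrt(11.81^2 + 0.73^2)
= sqrt(139.4761 + 0.5329)
= 11.833 MPa

11.833 MPa


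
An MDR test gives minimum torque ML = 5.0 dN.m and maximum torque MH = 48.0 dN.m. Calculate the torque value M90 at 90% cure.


M90 = ML + 0.9 * (MH - ML)
M90 = 5.0 + 0.9 * (48.0 - 5.0)
M90 = 5.0 + 0.9 * 43.0
M90 = 43.7 dN.m

43.7 dN.m


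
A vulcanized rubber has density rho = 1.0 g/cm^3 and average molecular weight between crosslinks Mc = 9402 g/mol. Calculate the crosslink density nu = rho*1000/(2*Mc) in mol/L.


nu = rho * 1000 / (2 * Mc)
nu = 1.0 * 1000 / (2 * 9402)
nu = 1000.0 / 18804
nu = 0.0532 mol/L

0.0532 mol/L


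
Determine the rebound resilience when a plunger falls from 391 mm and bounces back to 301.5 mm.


Resilience = h_rebound / h_drop * 100
= 301.5 / 391 * 100
= 77.1%

77.1%


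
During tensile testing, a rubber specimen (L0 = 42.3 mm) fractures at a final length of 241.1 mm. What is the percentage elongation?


Elongation = (Lf - L0) / L0 * 100
= (241.1 - 42.3) / 42.3 * 100
= 198.8 / 42.3 * 100
= 470.0%

470.0%


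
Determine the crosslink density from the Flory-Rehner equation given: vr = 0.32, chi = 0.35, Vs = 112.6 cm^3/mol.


ln(1 - vr) = ln(1 - 0.32) = -0.3857
Numerator = -((-0.3857) + 0.32 + 0.35 * 0.32^2) = 0.0298
Denominator = 112.6 * (0.32^(1/3) - 0.32/2) = 59.0013
nu = 0.0298 / 59.0013 = 5.0545e-04 mol/cm^3

5.0545e-04 mol/cm^3


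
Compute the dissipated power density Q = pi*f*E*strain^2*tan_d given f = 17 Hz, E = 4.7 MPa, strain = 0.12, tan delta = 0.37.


Q = pi * f * E * strain^2 * tan_d
= pi * 17 * 4.7 * 0.12^2 * 0.37
= pi * 17 * 4.7 * 0.0144 * 0.37
= 1.3374

Q = 1.3374


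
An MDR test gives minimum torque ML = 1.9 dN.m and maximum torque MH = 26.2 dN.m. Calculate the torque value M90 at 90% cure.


M90 = ML + 0.9 * (MH - ML)
M90 = 1.9 + 0.9 * (26.2 - 1.9)
M90 = 1.9 + 0.9 * 24.3
M90 = 23.77 dN.m

23.77 dN.m


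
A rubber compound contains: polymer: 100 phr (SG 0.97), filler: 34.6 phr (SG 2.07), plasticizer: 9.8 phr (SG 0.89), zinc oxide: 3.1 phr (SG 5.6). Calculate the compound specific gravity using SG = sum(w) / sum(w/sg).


Sum of weights = 147.5
Volume contributions:
  polymer: 100/0.97 = 103.0928
  filler: 34.6/2.07 = 16.7150
  plasticizer: 9.8/0.89 = 11.0112
  zinc oxide: 3.1/5.6 = 0.5536
Sum of volumes = 131.3726
SG = 147.5 / 131.3726 = 1.123

SG = 1.123


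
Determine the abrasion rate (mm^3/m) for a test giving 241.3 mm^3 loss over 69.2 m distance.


Rate = volume_loss / distance
= 241.3 / 69.2
= 3.487 mm^3/m

3.487 mm^3/m


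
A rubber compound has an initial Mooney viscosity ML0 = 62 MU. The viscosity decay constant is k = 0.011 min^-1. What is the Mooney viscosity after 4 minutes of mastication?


ML = ML0 * exp(-k * t)
ML = 62 * exp(-0.011 * 4)
ML = 62 * 0.9570
ML = 59.33 MU

59.33 MU


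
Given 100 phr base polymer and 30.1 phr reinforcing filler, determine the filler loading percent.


Filler % = filler / (rubber + filler) * 100
= 30.1 / (100 + 30.1) * 100
= 30.1 / 130.1 * 100
= 23.14%

23.14%


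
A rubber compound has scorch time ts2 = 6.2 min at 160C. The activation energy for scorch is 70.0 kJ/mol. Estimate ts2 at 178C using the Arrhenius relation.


Convert temperatures: T1 = 160 + 273.15 = 433.15 K, T2 = 178 + 273.15 = 451.15 K
ts2_new = 6.2 * exp(70000 / 8.314 * (1/451.15 - 1/433.15))
1/T2 - 1/T1 = -9.2111e-05
ts2_new = 2.85 min

2.85 min


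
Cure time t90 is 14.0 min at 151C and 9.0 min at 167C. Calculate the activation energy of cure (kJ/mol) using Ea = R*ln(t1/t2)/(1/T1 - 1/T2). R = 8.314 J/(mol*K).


T1 = 424.15 K, T2 = 440.15 K
1/T1 - 1/T2 = 8.5704e-05
ln(t1/t2) = ln(14.0/9.0) = 0.4418
Ea = 8.314 * 0.4418 / 8.5704e-05 = 42861.5746 J/mol
Ea = 42.86 kJ/mol

42.86 kJ/mol


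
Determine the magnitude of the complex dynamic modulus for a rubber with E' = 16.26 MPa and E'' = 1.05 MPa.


|E*| = sqrt(E'^2 + E''^2)
= sqrt(16.26^2 + 1.05^2)
= sqrt(264.3876 + 1.1025)
= 16.294 MPa

16.294 MPa


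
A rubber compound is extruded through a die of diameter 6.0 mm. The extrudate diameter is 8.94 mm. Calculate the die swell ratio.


Die swell ratio = D_extrudate / D_die
= 8.94 / 6.0
= 1.49

Die swell = 1.49


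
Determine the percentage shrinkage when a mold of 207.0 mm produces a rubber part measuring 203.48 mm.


Shrinkage = (mold - part) / mold * 100
= (207.0 - 203.48) / 207.0 * 100
= 3.52 / 207.0 * 100
= 1.7%

1.7%


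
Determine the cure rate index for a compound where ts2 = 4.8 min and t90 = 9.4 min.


CRI = 100 / (t90 - ts2)
= 100 / (9.4 - 4.8)
= 100 / 4.6
= 21.74 min^-1

21.74 min^-1


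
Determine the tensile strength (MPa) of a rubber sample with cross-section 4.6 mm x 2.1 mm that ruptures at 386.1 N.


Area = width * thickness = 4.6 * 2.1 = 9.66 mm^2
TS = force / area = 386.1 / 9.66 = 39.97 MPa

39.97 MPa


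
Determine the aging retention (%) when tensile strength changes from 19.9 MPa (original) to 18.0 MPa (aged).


Retention = aged / original * 100
= 18.0 / 19.9 * 100
= 90.5%

90.5%


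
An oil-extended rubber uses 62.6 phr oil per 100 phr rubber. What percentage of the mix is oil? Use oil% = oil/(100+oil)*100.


Oil % = oil / (100 + oil) * 100
= 62.6 / (100 + 62.6) * 100
= 62.6 / 162.6 * 100
= 38.5%

38.5%


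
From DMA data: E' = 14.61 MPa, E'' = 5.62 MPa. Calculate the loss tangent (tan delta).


tan delta = E'' / E'
= 5.62 / 14.61
= 0.3847

tan delta = 0.3847


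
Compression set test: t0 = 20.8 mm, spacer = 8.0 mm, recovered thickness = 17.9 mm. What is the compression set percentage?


CS = (t0 - recovered) / (t0 - ts) * 100
= (20.8 - 17.9) / (20.8 - 8.0) * 100
= 2.9 / 12.8 * 100
= 22.7%

22.7%


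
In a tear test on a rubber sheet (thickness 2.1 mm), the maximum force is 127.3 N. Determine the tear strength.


Tear strength = force / thickness
= 127.3 / 2.1
= 60.62 N/mm

60.62 N/mm


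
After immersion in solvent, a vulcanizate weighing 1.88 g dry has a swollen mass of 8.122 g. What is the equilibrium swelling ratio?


Q = W_swollen / W_dry
Q = 8.122 / 1.88
Q = 4.32

Q = 4.32


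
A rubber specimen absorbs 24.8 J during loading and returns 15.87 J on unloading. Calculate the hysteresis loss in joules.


Hysteresis loss = loading - unloading
= 24.8 - 15.87
= 8.93 J

8.93 J


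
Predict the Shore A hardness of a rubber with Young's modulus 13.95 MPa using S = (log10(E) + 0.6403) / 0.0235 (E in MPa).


log10(E) = 0.0235*S - 0.6403  =>  S = (log10(E) + 0.6403) / 0.0235
log10(13.95) = 1.144574
S = (1.144574 + 0.6403) / 0.0235 = 1.784874 / 0.0235
S = 76.0

Shore A = 76.0


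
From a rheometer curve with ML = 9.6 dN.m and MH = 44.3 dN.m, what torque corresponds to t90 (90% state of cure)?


M90 = ML + 0.9 * (MH - ML)
M90 = 9.6 + 0.9 * (44.3 - 9.6)
M90 = 9.6 + 0.9 * 34.7
M90 = 40.83 dN.m

40.83 dN.m


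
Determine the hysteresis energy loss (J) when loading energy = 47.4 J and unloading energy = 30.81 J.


Hysteresis loss = loading - unloading
= 47.4 - 30.81
= 16.59 J

16.59 J


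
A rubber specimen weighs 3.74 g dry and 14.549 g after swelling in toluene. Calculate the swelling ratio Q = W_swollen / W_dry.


Q = W_swollen / W_dry
Q = 14.549 / 3.74
Q = 3.89

Q = 3.89


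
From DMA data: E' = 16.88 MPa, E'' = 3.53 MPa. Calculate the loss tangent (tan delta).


tan delta = E'' / E'
= 3.53 / 16.88
= 0.2091

tan delta = 0.2091


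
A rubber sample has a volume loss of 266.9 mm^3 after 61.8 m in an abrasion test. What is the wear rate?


Rate = volume_loss / distance
= 266.9 / 61.8
= 4.319 mm^3/m

4.319 mm^3/m


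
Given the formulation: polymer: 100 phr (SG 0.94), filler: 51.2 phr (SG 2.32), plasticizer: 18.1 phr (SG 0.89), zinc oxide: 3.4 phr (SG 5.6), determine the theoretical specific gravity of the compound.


Sum of weights = 172.7
Volume contributions:
  polymer: 100/0.94 = 106.3830
  filler: 51.2/2.32 = 22.0690
  plasticizer: 18.1/0.89 = 20.3371
  zinc oxide: 3.4/5.6 = 0.6071
Sum of volumes = 149.3962
SG = 172.7 / 149.3962 = 1.156

SG = 1.156


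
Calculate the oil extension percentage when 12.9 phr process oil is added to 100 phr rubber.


Oil % = oil / (100 + oil) * 100
= 12.9 / (100 + 12.9) * 100
= 12.9 / 112.9 * 100
= 11.43%

11.43%


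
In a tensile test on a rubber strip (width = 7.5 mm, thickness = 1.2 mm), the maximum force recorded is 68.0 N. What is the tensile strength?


Area = width * thickness = 7.5 * 1.2 = 9.0 mm^2
TS = force / area = 68.0 / 9.0 = 7.56 MPa

7.56 MPa


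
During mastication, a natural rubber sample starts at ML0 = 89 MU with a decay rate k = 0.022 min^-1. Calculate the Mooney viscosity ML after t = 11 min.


ML = ML0 * exp(-k * t)
ML = 89 * exp(-0.022 * 11)
ML = 89 * 0.7851
ML = 69.87 MU

69.87 MU


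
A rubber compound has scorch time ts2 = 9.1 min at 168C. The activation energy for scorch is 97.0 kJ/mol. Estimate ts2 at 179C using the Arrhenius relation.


Convert temperatures: T1 = 168 + 273.15 = 441.15 K, T2 = 179 + 273.15 = 452.15 K
ts2_new = 9.1 * exp(97000 / 8.314 * (1/452.15 - 1/441.15))
1/T2 - 1/T1 = -5.5147e-05
ts2_new = 4.78 min

4.78 min


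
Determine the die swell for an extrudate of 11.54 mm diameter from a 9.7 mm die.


Die swell ratio = D_extrudate / D_die
= 11.54 / 9.7
= 1.19

Die swell = 1.19


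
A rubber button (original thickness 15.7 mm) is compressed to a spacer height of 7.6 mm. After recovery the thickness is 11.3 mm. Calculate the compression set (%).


CS = (t0 - recovered) / (t0 - ts) * 100
= (15.7 - 11.3) / (15.7 - 7.6) * 100
= 4.4 / 8.1 * 100
= 54.3%

54.3%


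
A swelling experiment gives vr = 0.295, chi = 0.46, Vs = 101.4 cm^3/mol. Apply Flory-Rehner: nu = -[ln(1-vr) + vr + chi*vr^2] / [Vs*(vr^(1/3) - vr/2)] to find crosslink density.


ln(1 - vr) = ln(1 - 0.295) = -0.3496
Numerator = -((-0.3496) + 0.295 + 0.46 * 0.295^2) = 0.0145
Denominator = 101.4 * (0.295^(1/3) - 0.295/2) = 52.5448
nu = 0.0145 / 52.5448 = 2.7645e-04 mol/cm^3

2.7645e-04 mol/cm^3


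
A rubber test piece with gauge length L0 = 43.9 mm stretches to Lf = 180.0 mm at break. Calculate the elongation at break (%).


Elongation = (Lf - L0) / L0 * 100
= (180.0 - 43.9) / 43.9 * 100
= 136.1 / 43.9 * 100
= 310.0%

310.0%


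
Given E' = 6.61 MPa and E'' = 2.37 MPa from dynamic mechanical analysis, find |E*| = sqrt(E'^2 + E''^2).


|E*| = sqrt(E'^2 + E''^2)
= sqrt(6.61^2 + 2.37^2)
= sqrt(43.6921 + 5.6169)
= 7.022 MPa

7.022 MPa


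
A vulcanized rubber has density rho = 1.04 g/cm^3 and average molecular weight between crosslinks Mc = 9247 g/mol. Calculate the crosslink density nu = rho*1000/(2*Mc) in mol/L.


nu = rho * 1000 / (2 * Mc)
nu = 1.04 * 1000 / (2 * 9247)
nu = 1040.0 / 18494
nu = 0.0562 mol/L

0.0562 mol/L


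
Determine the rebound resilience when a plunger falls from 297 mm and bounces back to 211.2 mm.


Resilience = h_rebound / h_drop * 100
= 211.2 / 297 * 100
= 71.1%

71.1%


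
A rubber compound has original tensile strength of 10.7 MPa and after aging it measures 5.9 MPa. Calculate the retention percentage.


Retention = aged / original * 100
= 5.9 / 10.7 * 100
= 55.1%

55.1%


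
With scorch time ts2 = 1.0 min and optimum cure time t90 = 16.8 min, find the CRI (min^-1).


CRI = 100 / (t90 - ts2)
= 100 / (16.8 - 1.0)
= 100 / 15.8
= 6.33 min^-1

6.33 min^-1


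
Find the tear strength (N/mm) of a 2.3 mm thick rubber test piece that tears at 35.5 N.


Tear strength = force / thickness
= 35.5 / 2.3
= 15.43 N/mm

15.43 N/mm


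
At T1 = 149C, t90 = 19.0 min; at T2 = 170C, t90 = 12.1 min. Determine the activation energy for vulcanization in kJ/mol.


T1 = 422.15 K, T2 = 443.15 K
1/T1 - 1/T2 = 1.1225e-04
ln(t1/t2) = ln(19.0/12.1) = 0.4512
Ea = 8.314 * 0.4512 / 1.1225e-04 = 33420.2453 J/mol
Ea = 33.42 kJ/mol

33.42 kJ/mol


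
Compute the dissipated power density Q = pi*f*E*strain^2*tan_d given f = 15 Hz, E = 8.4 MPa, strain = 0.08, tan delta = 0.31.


Q = pi * f * E * strain^2 * tan_d
= pi * 15 * 8.4 * 0.08^2 * 0.31
= pi * 15 * 8.4 * 0.0064 * 0.31
= 0.7853

Q = 0.7853


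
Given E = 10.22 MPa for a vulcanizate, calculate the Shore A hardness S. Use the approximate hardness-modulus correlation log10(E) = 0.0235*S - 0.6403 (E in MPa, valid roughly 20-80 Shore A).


log10(E) = 0.0235*S - 0.6403  =>  S = (log10(E) + 0.6403) / 0.0235
log10(10.22) = 1.009451
S = (1.009451 + 0.6403) / 0.0235 = 1.649751 / 0.0235
S = 70.2

Shore A = 70.2


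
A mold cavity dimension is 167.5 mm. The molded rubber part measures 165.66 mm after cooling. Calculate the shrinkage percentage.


Shrinkage = (mold - part) / mold * 100
= (167.5 - 165.66) / 167.5 * 100
= 1.84 / 167.5 * 100
= 1.1%

1.1%


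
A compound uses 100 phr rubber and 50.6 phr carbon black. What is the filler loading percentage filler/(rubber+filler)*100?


Filler % = filler / (rubber + filler) * 100
= 50.6 / (100 + 50.6) * 100
= 50.6 / 150.6 * 100
= 33.6%

33.6%


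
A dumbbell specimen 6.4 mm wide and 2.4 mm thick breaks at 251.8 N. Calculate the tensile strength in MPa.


Area = width * thickness = 6.4 * 2.4 = 15.36 mm^2
TS = force / area = 251.8 / 15.36 = 16.39 MPa

16.39 MPa


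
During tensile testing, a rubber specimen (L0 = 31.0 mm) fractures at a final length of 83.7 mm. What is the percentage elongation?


Elongation = (Lf - L0) / L0 * 100
= (83.7 - 31.0) / 31.0 * 100
= 52.7 / 31.0 * 100
= 170.0%

170.0%


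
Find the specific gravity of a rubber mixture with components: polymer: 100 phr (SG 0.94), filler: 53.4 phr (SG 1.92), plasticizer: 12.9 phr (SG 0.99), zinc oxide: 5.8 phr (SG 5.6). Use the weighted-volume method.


Sum of weights = 172.1
Volume contributions:
  polymer: 100/0.94 = 106.3830
  filler: 53.4/1.92 = 27.8125
  plasticizer: 12.9/0.99 = 13.0303
  zinc oxide: 5.8/5.6 = 1.0357
Sum of volumes = 148.2615
SG = 172.1 / 148.2615 = 1.161

SG = 1.161
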